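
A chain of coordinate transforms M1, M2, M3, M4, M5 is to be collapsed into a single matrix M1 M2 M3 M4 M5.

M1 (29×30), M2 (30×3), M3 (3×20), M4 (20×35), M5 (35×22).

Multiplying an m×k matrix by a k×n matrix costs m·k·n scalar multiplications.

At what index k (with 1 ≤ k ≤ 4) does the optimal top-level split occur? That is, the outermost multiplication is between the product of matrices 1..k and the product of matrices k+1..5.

Adjacent pairs: M1M2 = 29·30·3 = 2610; M2M3 = 30·3·20 = 1800; M3M4 = 3·20·35 = 2100; M4M5 = 20·35·22 = 15400.
Length 3: M1..M3: k=1: 0+1800+29·30·20=19200; k=2: 2610+0+29·3·20=4350 → min 4350 | M2..M4: k=2: 0+2100+30·3·35=5250; k=3: 1800+0+30·20·35=22800 → min 5250 | M3..M5: k=3: 0+15400+3·20·22=16720; k=4: 2100+0+3·35·22=4410 → min 4410.
Length 4: M1..M4: k=1: 0+5250+29·30·35=35700; k=2: 2610+2100+29·3·35=7755; k=3: 4350+0+29·20·35=24650 → min 7755 | M2..M5: k=2: 0+4410+30·3·22=6390; k=3: 1800+15400+30·20·22=30400; k=4: 5250+0+30·35·22=28350 → min 6390.
Top-level splits: k=1: (M1..M1)·(M2..M5) → 0+6390+29·30·22 = 25530; k=2: (M1..M2)·(M3..M5) → 2610+4410+29·3·22 = 8934; k=3: (M1..M3)·(M4..M5) → 4350+15400+29·20·22 = 32510; k=4: (M1..M4)·(M5..M5) → 7755+0+29·35·22 = 30085.
Best split is after M2, i.e. k = 2.

2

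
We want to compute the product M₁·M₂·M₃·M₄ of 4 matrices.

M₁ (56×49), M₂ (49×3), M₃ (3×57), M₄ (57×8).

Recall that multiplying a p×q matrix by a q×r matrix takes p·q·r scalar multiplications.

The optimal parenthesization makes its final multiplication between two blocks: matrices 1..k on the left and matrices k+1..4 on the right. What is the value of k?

Adjacent pairs: M₁M₂ = 56·49·3 = 8232; M₂M₃ = 49·3·57 = 8379; M₃M₄ = 3·57·8 = 1368.
Length 3: M₁..M₃: k=1: 0+8379+56·49·57=164787; k=2: 8232+0+56·3·57=17808 → min 17808 | M₂..M₄: k=2: 0+1368+49·3·8=2544; k=3: 8379+0+49·57·8=30723 → min 2544.
Top-level splits: k=1: (M₁..M₁)·(M₂..M₄) → 0+2544+56·49·8 = 24496; k=2: (M₁..M₂)·(M₃..M₄) → 8232+1368+56·3·8 = 10944; k=3: (M₁..M₃)·(M₄..M₄) → 17808+0+56·57·8 = 43344.
Best split is after M₂, i.e. k = 2.

2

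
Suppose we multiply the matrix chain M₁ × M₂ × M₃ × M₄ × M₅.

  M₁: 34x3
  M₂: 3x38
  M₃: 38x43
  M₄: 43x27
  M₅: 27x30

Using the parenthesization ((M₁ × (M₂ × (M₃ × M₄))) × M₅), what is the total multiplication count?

77490

(M₃ × M₄): 38×43 by 43×27 → 38×27, cost 38·43·27 = 44118
(M₂ × (M₃ × M₄)): 3×38 by 38×27 → 3×27, cost 3·38·27 = 3078; cumulative 47196
(M₁ × (M₂ × (M₃ × M₄))): 34×3 by 3×27 → 34×27, cost 34·3·27 = 2754; cumulative 49950
((M₁ × (M₂ × (M₃ × M₄))) × M₅): 34×27 by 27×30 → 34×30, cost 34·27·30 = 27540; cumulative 77490
Total: 77490 scalar multiplications.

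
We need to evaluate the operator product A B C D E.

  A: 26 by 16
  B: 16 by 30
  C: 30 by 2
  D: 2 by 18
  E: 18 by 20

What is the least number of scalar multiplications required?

Adjacent pairs: AB = 26·16·30 = 12480; BC = 16·30·2 = 960; CD = 30·2·18 = 1080; DE = 2·18·20 = 720.
Length 3: A..C: k=1: 0+960+26·16·2=1792; k=2: 12480+0+26·30·2=14040 → min 1792 | B..D: k=2: 0+1080+16·30·18=9720; k=3: 960+0+16·2·18=1536 → min 1536 | C..E: k=3: 0+720+30·2·20=1920; k=4: 1080+0+30·18·20=11880 → min 1920.
Length 4: A..D: k=1: 0+1536+26·16·18=9024; k=2: 12480+1080+26·30·18=27600; k=3: 1792+0+26·2·18=2728 → min 2728 | B..E: k=2: 0+1920+16·30·20=11520; k=3: 960+720+16·2·20=2320; k=4: 1536+0+16·18·20=7296 → min 2320.
Length 5: A..E: k=1: 0+2320+26·16·20=10640; k=2: 12480+1920+26·30·20=30000; k=3: 1792+720+26·2·20=3552; k=4: 2728+0+26·18·20=12088 → min 3552.
Optimal order: ((A (B C)) (D E)) with cost 3552.

3552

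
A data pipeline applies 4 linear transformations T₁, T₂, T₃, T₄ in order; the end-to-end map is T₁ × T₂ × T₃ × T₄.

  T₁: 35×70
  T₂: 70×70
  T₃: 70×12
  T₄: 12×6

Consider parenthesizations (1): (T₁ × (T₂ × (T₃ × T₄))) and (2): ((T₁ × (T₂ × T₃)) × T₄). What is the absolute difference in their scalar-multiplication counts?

Order (1) = (T₁ × (T₂ × (T₃ × T₄))): (T₃ × T₄): 70×12 by 12×6 → 70×6, cost 70·12·6 = 5040; (T₂ × (T₃ × T₄)): 70×70 by 70×6 → 70×6, cost 70·70·6 = 29400; cumulative 34440; (T₁ × (T₂ × (T₃ × T₄))): 35×70 by 70×6 → 35×6, cost 35·70·6 = 14700; cumulative 49140. Total 49140.
Order (2) = ((T₁ × (T₂ × T₃)) × T₄): (T₂ × T₃): 70×70 by 70×12 → 70×12, cost 70·70·12 = 58800; (T₁ × (T₂ × T₃)): 35×70 by 70×12 → 35×12, cost 35·70·12 = 29400; cumulative 88200; ((T₁ × (T₂ × T₃)) × T₄): 35×12 by 12×6 → 35×6, cost 35·12·6 = 2520; cumulative 90720. Total 90720.
Difference: |49140 − 90720| = 41580.

41580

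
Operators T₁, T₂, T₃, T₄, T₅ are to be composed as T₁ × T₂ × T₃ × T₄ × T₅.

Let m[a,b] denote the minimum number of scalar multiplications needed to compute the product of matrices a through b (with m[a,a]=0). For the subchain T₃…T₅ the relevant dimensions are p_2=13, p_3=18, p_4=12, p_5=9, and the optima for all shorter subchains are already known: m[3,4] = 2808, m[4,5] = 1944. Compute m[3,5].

4050

m[3,5] = min over k∈[3,4] of m[3,k]+m[k+1,5]+p_{2}·p_k·p_{5}.
k=3: 0 + 1944 + 13·18·9 = 4050; k=4: 2808 + 0 + 13·12·9 = 4212.
Minimum: 4050 at k=3.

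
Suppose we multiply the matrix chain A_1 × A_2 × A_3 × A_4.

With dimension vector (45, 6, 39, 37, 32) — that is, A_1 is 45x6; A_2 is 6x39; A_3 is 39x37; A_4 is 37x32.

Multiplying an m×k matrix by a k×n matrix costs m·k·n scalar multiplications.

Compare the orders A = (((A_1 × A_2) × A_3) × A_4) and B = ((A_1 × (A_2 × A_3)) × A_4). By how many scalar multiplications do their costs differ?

Order A = (((A_1 × A_2) × A_3) × A_4): (A_1 × A_2): 45×6 by 6×39 → 45×39, cost 45·6·39 = 10530; ((A_1 × A_2) × A_3): 45×39 by 39×37 → 45×37, cost 45·39·37 = 64935; cumulative 75465; (((A_1 × A_2) × A_3) × A_4): 45×37 by 37×32 → 45×32, cost 45·37·32 = 53280; cumulative 128745. Total 128745.
Order B = ((A_1 × (A_2 × A_3)) × A_4): (A_2 × A_3): 6×39 by 39×37 → 6×37, cost 6·39·37 = 8658; (A_1 × (A_2 × A_3)): 45×6 by 6×37 → 45×37, cost 45·6·37 = 9990; cumulative 18648; ((A_1 × (A_2 × A_3)) × A_4): 45×37 by 37×32 → 45×32, cost 45·37·32 = 53280; cumulative 71928. Total 71928.
Difference: |128745 − 71928| = 56817.

56817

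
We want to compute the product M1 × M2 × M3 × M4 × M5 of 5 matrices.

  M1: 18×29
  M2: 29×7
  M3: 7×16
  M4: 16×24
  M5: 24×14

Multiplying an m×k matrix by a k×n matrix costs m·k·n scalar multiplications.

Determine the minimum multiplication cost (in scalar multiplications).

Adjacent pairs: M1M2 = 18·29·7 = 3654; M2M3 = 29·7·16 = 3248; M3M4 = 7·16·24 = 2688; M4M5 = 16·24·14 = 5376.
Length 3: M1..M3: k=1: 0+3248+18·29·16=11600; k=2: 3654+0+18·7·16=5670 → min 5670 | M2..M4: k=2: 0+2688+29·7·24=7560; k=3: 3248+0+29·16·24=14384 → min 7560 | M3..M5: k=3: 0+5376+7·16·14=6944; k=4: 2688+0+7·24·14=5040 → min 5040.
Length 4: M1..M4: k=1: 0+7560+18·29·24=20088; k=2: 3654+2688+18·7·24=9366; k=3: 5670+0+18·16·24=12582 → min 9366 | M2..M5: k=2: 0+5040+29·7·14=7882; k=3: 3248+5376+29·16·14=15120; k=4: 7560+0+29·24·14=17304 → min 7882.
Length 5: M1..M5: k=1: 0+7882+18·29·14=15190; k=2: 3654+5040+18·7·14=10458; k=3: 5670+5376+18·16·14=15078; k=4: 9366+0+18·24·14=15414 → min 10458.
Optimal order: ((M1 × M2) × ((M3 × M4) × M5)) with cost 10458.

10458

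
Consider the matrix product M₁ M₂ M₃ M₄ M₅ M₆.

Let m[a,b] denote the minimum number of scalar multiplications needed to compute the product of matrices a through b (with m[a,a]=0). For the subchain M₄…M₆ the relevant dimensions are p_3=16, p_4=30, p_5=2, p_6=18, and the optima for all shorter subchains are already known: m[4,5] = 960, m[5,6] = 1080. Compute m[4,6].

1536

m[4,6] = min over k∈[4,5] of m[4,k]+m[k+1,6]+p_{3}·p_k·p_{6}.
k=4: 0 + 1080 + 16·30·18 = 9720; k=5: 960 + 0 + 16·2·18 = 1536.
Minimum: 1536 at k=5.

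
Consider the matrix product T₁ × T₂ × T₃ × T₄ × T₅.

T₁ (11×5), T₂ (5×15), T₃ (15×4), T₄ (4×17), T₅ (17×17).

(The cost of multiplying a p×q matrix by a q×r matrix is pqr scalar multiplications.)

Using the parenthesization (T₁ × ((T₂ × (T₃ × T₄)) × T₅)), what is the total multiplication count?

4675

(T₃ × T₄): 15×4 by 4×17 → 15×17, cost 15·4·17 = 1020
(T₂ × (T₃ × T₄)): 5×15 by 15×17 → 5×17, cost 5·15·17 = 1275; cumulative 2295
((T₂ × (T₃ × T₄)) × T₅): 5×17 by 17×17 → 5×17, cost 5·17·17 = 1445; cumulative 3740
(T₁ × ((T₂ × (T₃ × T₄)) × T₅)): 11×5 by 5×17 → 11×17, cost 11·5·17 = 935; cumulative 4675
Total: 4675 scalar multiplications.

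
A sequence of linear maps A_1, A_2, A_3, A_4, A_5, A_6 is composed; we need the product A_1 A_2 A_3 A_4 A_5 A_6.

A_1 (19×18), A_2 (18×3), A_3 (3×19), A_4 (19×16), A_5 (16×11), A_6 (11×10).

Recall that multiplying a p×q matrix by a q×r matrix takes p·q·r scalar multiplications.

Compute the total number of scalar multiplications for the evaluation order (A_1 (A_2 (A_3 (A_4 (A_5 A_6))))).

(A_5 A_6): 16×11 by 11×10 → 16×10, cost 16·11·10 = 1760
(A_4 (A_5 A_6)): 19×16 by 16×10 → 19×10, cost 19·16·10 = 3040; cumulative 4800
(A_3 (A_4 (A_5 A_6))): 3×19 by 19×10 → 3×10, cost 3·19·10 = 570; cumulative 5370
(A_2 (A_3 (A_4 (A_5 A_6)))): 18×3 by 3×10 → 18×10, cost 18·3·10 = 540; cumulative 5910
(A_1 (A_2 (A_3 (A_4 (A_5 A_6))))): 19×18 by 18×10 → 19×10, cost 19·18·10 = 3420; cumulative 9330
Total: 9330 scalar multiplications.

9330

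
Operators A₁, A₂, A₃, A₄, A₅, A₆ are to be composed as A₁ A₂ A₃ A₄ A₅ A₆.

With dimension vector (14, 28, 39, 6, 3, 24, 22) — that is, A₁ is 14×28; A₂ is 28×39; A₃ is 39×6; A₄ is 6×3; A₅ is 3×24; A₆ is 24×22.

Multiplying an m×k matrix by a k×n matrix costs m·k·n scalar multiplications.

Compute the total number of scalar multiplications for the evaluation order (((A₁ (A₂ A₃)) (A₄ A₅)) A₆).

18744

(A₂ A₃): 28×39 by 39×6 → 28×6, cost 28·39·6 = 6552
(A₁ (A₂ A₃)): 14×28 by 28×6 → 14×6, cost 14·28·6 = 2352; cumulative 8904
(A₄ A₅): 6×3 by 3×24 → 6×24, cost 6·3·24 = 432
((A₁ (A₂ A₃)) (A₄ A₅)): 14×6 by 6×24 → 14×24, cost 14·6·24 = 2016; cumulative 11352
(((A₁ (A₂ A₃)) (A₄ A₅)) A₆): 14×24 by 24×22 → 14×22, cost 14·24·22 = 7392; cumulative 18744
Total: 18744 scalar multiplications.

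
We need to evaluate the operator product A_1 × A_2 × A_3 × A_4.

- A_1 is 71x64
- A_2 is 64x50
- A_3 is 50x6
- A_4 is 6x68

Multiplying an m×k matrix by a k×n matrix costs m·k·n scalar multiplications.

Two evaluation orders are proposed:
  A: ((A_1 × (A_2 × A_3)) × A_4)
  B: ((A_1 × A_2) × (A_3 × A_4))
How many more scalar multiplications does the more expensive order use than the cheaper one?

413568

Order A = ((A_1 × (A_2 × A_3)) × A_4): (A_2 × A_3): 64×50 by 50×6 → 64×6, cost 64·50·6 = 19200; (A_1 × (A_2 × A_3)): 71×64 by 64×6 → 71×6, cost 71·64·6 = 27264; cumulative 46464; ((A_1 × (A_2 × A_3)) × A_4): 71×6 by 6×68 → 71×68, cost 71·6·68 = 28968; cumulative 75432. Total 75432.
Order B = ((A_1 × A_2) × (A_3 × A_4)): (A_1 × A_2): 71×64 by 64×50 → 71×50, cost 71·64·50 = 227200; (A_3 × A_4): 50×6 by 6×68 → 50×68, cost 50·6·68 = 20400; ((A_1 × A_2) × (A_3 × A_4)): 71×50 by 50×68 → 71×68, cost 71·50·68 = 241400; cumulative 489000. Total 489000.
Difference: |75432 − 489000| = 413568.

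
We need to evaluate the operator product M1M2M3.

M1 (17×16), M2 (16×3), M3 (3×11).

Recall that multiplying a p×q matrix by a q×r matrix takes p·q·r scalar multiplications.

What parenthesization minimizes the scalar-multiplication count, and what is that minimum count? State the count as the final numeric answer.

(M1(M2M3)): cost 3520.
((M1M2)M3): cost 1377.
Optimal: ((M1M2)M3) with cost 1377.

1377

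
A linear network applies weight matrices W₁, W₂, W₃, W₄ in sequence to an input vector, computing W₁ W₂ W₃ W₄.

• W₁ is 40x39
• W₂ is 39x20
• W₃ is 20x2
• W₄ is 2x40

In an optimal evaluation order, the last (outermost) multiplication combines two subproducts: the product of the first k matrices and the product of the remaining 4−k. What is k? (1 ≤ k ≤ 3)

Adjacent pairs: W₁W₂ = 40·39·20 = 31200; W₂W₃ = 39·20·2 = 1560; W₃W₄ = 20·2·40 = 1600.
Length 3: W₁..W₃: k=1: 0+1560+40·39·2=4680; k=2: 31200+0+40·20·2=32800 → min 4680 | W₂..W₄: k=2: 0+1600+39·20·40=32800; k=3: 1560+0+39·2·40=4680 → min 4680.
Top-level splits: k=1: (W₁..W₁)·(W₂..W₄) → 0+4680+40·39·40 = 67080; k=2: (W₁..W₂)·(W₃..W₄) → 31200+1600+40·20·40 = 64800; k=3: (W₁..W₃)·(W₄..W₄) → 4680+0+40·2·40 = 7880.
Best split is after W₃, i.e. k = 3.

3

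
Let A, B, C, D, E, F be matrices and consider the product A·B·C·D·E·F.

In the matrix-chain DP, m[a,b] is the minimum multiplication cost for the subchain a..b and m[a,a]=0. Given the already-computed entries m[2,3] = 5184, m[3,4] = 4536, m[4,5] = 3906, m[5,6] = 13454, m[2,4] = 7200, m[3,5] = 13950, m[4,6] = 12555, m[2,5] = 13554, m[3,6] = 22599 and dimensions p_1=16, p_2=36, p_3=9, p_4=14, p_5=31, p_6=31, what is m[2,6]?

m[2,6] = min over k∈[2,5] of m[2,k]+m[k+1,6]+p_{1}·p_k·p_{6}.
k=2: 0 + 22599 + 16·36·31 = 40455; k=3: 5184 + 12555 + 16·9·31 = 22203; k=4: 7200 + 13454 + 16·14·31 = 27598; k=5: 13554 + 0 + 16·31·31 = 28930.
Minimum: 22203 at k=3.

22203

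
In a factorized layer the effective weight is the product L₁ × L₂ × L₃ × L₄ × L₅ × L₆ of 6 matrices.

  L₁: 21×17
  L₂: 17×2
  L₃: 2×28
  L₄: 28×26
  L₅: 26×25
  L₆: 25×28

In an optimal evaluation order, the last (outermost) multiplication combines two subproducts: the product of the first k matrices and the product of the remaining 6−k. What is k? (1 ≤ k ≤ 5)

2

Adjacent pairs: L₁L₂ = 21·17·2 = 714; L₂L₃ = 17·2·28 = 952; L₃L₄ = 2·28·26 = 1456; L₄L₅ = 28·26·25 = 18200; L₅L₆ = 26·25·28 = 18200.
Length 3: L₁..L₃: k=1: 0+952+21·17·28=10948; k=2: 714+0+21·2·28=1890 → min 1890 | L₂..L₄: k=2: 0+1456+17·2·26=2340; k=3: 952+0+17·28·26=13328 → min 2340 | L₃..L₅: k=3: 0+18200+2·28·25=19600; k=4: 1456+0+2·26·25=2756 → min 2756 | L₄..L₆: k=4: 0+18200+28·26·28=38584; k=5: 18200+0+28·25·28=37800 → min 37800.
Length 4: L₁..L₄: k=1: 0+2340+21·17·26=11622; k=2: 714+1456+21·2·26=3262; k=3: 1890+0+21·28·26=17178 → min 3262 | L₂..L₅: k=2: 0+2756+17·2·25=3606; k=3: 952+18200+17·28·25=31052; k=4: 2340+0+17·26·25=13390 → min 3606 | L₃..L₆: k=3: 0+37800+2·28·28=39368; k=4: 1456+18200+2·26·28=21112; k=5: 2756+0+2·25·28=4156 → min 4156.
Length 5: L₁..L₅: k=1: 0+3606+21·17·25=12531; k=2: 714+2756+21·2·25=4520; k=3: 1890+18200+21·28·25=34790; k=4: 3262+0+21·26·25=16912 → min 4520 | L₂..L₆: k=2: 0+4156+17·2·28=5108; k=3: 952+37800+17·28·28=52080; k=4: 2340+18200+17·26·28=32916; k=5: 3606+0+17·25·28=15506 → min 5108.
Top-level splits: k=1: (L₁..L₁)·(L₂..L₆) → 0+5108+21·17·28 = 15104; k=2: (L₁..L₂)·(L₃..L₆) → 714+4156+21·2·28 = 6046; k=3: (L₁..L₃)·(L₄..L₆) → 1890+37800+21·28·28 = 56154; k=4: (L₁..L₄)·(L₅..L₆) → 3262+18200+21·26·28 = 36750; k=5: (L₁..L₅)·(L₆..L₆) → 4520+0+21·25·28 = 19220.
Best split is after L₂, i.e. k = 2.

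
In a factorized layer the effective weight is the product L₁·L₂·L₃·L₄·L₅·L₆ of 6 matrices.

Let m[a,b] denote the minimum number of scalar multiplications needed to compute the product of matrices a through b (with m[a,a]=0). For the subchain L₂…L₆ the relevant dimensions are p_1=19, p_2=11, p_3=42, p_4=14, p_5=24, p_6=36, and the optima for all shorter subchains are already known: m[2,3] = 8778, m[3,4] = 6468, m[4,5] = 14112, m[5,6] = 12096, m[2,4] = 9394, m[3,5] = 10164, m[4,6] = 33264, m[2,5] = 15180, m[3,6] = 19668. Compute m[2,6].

m[2,6] = min over k∈[2,5] of m[2,k]+m[k+1,6]+p_{1}·p_k·p_{6}.
k=2: 0 + 19668 + 19·11·36 = 27192; k=3: 8778 + 33264 + 19·42·36 = 70770; k=4: 9394 + 12096 + 19·14·36 = 31066; k=5: 15180 + 0 + 19·24·36 = 31596.
Minimum: 27192 at k=2.

27192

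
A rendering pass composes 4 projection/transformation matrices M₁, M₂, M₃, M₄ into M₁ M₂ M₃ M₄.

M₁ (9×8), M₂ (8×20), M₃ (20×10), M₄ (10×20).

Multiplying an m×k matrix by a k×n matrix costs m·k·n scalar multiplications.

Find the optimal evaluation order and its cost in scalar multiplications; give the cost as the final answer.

4120

Adjacent pairs: M₁M₂ = 9·8·20 = 1440; M₂M₃ = 8·20·10 = 1600; M₃M₄ = 20·10·20 = 4000.
Length 3: M₁..M₃: k=1: 0+1600+9·8·10=2320; k=2: 1440+0+9·20·10=3240 → min 2320 | M₂..M₄: k=2: 0+4000+8·20·20=7200; k=3: 1600+0+8·10·20=3200 → min 3200.
Length 4: M₁..M₄: k=1: 0+3200+9·8·20=4640; k=2: 1440+4000+9·20·20=9040; k=3: 2320+0+9·10·20=4120 → min 4120.
Optimal parenthesization: ((M₁ (M₂ M₃)) M₄) with cost 4120.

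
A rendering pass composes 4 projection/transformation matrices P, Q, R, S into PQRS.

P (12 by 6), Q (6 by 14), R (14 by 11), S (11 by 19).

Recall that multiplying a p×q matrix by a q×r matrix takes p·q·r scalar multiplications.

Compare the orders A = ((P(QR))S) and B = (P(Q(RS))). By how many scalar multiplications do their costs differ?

Order A = ((P(QR))S): (QR): 6×14 by 14×11 → 6×11, cost 6·14·11 = 924; (P(QR)): 12×6 by 6×11 → 12×11, cost 12·6·11 = 792; cumulative 1716; ((P(QR))S): 12×11 by 11×19 → 12×19, cost 12·11·19 = 2508; cumulative 4224. Total 4224.
Order B = (P(Q(RS))): (RS): 14×11 by 11×19 → 14×19, cost 14·11·19 = 2926; (Q(RS)): 6×14 by 14×19 → 6×19, cost 6·14·19 = 1596; cumulative 4522; (P(Q(RS))): 12×6 by 6×19 → 12×19, cost 12·6·19 = 1368; cumulative 5890. Total 5890.
Difference: |4224 − 5890| = 1666.

1666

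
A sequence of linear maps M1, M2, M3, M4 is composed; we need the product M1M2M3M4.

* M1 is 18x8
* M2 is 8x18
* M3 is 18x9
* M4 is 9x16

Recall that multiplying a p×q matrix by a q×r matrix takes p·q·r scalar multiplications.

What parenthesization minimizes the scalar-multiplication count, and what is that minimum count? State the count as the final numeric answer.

Adjacent pairs: M1M2 = 18·8·18 = 2592; M2M3 = 8·18·9 = 1296; M3M4 = 18·9·16 = 2592.
Length 3: M1..M3: k=1: 0+1296+18·8·9=2592; k=2: 2592+0+18·18·9=5508 → min 2592 | M2..M4: k=2: 0+2592+8·18·16=4896; k=3: 1296+0+8·9·16=2448 → min 2448.
Length 4: M1..M4: k=1: 0+2448+18·8·16=4752; k=2: 2592+2592+18·18·16=10368; k=3: 2592+0+18·9·16=5184 → min 4752.
Optimal parenthesization: (M1((M2M3)M4)) with cost 4752.

4752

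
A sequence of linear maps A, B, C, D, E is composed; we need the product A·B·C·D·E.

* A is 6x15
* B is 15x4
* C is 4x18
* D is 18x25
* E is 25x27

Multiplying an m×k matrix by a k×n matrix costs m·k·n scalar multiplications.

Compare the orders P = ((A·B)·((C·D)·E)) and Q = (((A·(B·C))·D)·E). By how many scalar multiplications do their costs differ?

Order P = ((A·B)·((C·D)·E)): (A·B): 6×15 by 15×4 → 6×4, cost 6·15·4 = 360; (C·D): 4×18 by 18×25 → 4×25, cost 4·18·25 = 1800; ((C·D)·E): 4×25 by 25×27 → 4×27, cost 4·25·27 = 2700; cumulative 4500; ((A·B)·((C·D)·E)): 6×4 by 4×27 → 6×27, cost 6·4·27 = 648; cumulative 5508. Total 5508.
Order Q = (((A·(B·C))·D)·E): (B·C): 15×4 by 4×18 → 15×18, cost 15·4·18 = 1080; (A·(B·C)): 6×15 by 15×18 → 6×18, cost 6·15·18 = 1620; cumulative 2700; ((A·(B·C))·D): 6×18 by 18×25 → 6×25, cost 6·18·25 = 2700; cumulative 5400; (((A·(B·C))·D)·E): 6×25 by 25×27 → 6×27, cost 6·25·27 = 4050; cumulative 9450. Total 9450.
Difference: |5508 − 9450| = 3942.

3942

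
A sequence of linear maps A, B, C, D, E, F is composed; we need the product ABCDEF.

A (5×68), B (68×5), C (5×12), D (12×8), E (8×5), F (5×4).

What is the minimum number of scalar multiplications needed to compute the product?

Adjacent pairs: AB = 5·68·5 = 1700; BC = 68·5·12 = 4080; CD = 5·12·8 = 480; DE = 12·8·5 = 480; EF = 8·5·4 = 160.
Length 3: A..C: k=1: 0+4080+5·68·12=8160; k=2: 1700+0+5·5·12=2000 → min 2000 | B..D: k=2: 0+480+68·5·8=3200; k=3: 4080+0+68·12·8=10608 → min 3200 | C..E: k=3: 0+480+5·12·5=780; k=4: 480+0+5·8·5=680 → min 680 | D..F: k=4: 0+160+12·8·4=544; k=5: 480+0+12·5·4=720 → min 544.
Length 4: A..D: k=1: 0+3200+5·68·8=5920; k=2: 1700+480+5·5·8=2380; k=3: 2000+0+5·12·8=2480 → min 2380 | B..E: k=2: 0+680+68·5·5=2380; k=3: 4080+480+68·12·5=8640; k=4: 3200+0+68·8·5=5920 → min 2380 | C..F: k=3: 0+544+5·12·4=784; k=4: 480+160+5·8·4=800; k=5: 680+0+5·5·4=780 → min 780.
Length 5: A..E: k=1: 0+2380+5·68·5=4080; k=2: 1700+680+5·5·5=2505; k=3: 2000+480+5·12·5=2780; k=4: 2380+0+5·8·5=2580 → min 2505 | B..F: k=2: 0+780+68·5·4=2140; k=3: 4080+544+68·12·4=7888; k=4: 3200+160+68·8·4=5536; k=5: 2380+0+68·5·4=3740 → min 2140.
Length 6: A..F: k=1: 0+2140+5·68·4=3500; k=2: 1700+780+5·5·4=2580; k=3: 2000+544+5·12·4=2784; k=4: 2380+160+5·8·4=2700; k=5: 2505+0+5·5·4=2605 → min 2580.
Optimal order: ((AB)(((CD)E)F)) with cost 2580.

2580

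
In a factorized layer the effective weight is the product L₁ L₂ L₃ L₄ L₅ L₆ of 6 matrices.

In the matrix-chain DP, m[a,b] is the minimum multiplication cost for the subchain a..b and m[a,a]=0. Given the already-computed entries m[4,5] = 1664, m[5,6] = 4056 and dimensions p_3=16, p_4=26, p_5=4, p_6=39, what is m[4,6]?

m[4,6] = min over k∈[4,5] of m[4,k]+m[k+1,6]+p_{3}·p_k·p_{6}.
k=4: 0 + 4056 + 16·26·39 = 20280; k=5: 1664 + 0 + 16·4·39 = 4160.
Minimum: 4160 at k=5.

4160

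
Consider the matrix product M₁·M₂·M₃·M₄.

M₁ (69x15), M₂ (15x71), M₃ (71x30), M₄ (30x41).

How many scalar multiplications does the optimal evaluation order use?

92835

Adjacent pairs: M₁M₂ = 69·15·71 = 73485; M₂M₃ = 15·71·30 = 31950; M₃M₄ = 71·30·41 = 87330.
Length 3: M₁..M₃: k=1: 0+31950+69·15·30=63000; k=2: 73485+0+69·71·30=220455 → min 63000 | M₂..M₄: k=2: 0+87330+15·71·41=130995; k=3: 31950+0+15·30·41=50400 → min 50400.
Length 4: M₁..M₄: k=1: 0+50400+69·15·41=92835; k=2: 73485+87330+69·71·41=361674; k=3: 63000+0+69·30·41=147870 → min 92835.
Optimal order: (M₁·((M₂·M₃)·M₄)) with cost 92835.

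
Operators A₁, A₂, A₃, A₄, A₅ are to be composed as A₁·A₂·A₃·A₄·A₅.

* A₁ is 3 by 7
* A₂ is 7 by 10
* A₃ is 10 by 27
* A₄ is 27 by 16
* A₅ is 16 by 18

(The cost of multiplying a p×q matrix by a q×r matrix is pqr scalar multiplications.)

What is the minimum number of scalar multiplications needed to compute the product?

Adjacent pairs: A₁A₂ = 3·7·10 = 210; A₂A₃ = 7·10·27 = 1890; A₃A₄ = 10·27·16 = 4320; A₄A₅ = 27·16·18 = 7776.
Length 3: A₁..A₃: k=1: 0+1890+3·7·27=2457; k=2: 210+0+3·10·27=1020 → min 1020 | A₂..A₄: k=2: 0+4320+7·10·16=5440; k=3: 1890+0+7·27·16=4914 → min 4914 | A₃..A₅: k=3: 0+7776+10·27·18=12636; k=4: 4320+0+10·16·18=7200 → min 7200.
Length 4: A₁..A₄: k=1: 0+4914+3·7·16=5250; k=2: 210+4320+3·10·16=5010; k=3: 1020+0+3·27·16=2316 → min 2316 | A₂..A₅: k=2: 0+7200+7·10·18=8460; k=3: 1890+7776+7·27·18=13068; k=4: 4914+0+7·16·18=6930 → min 6930.
Length 5: A₁..A₅: k=1: 0+6930+3·7·18=7308; k=2: 210+7200+3·10·18=7950; k=3: 1020+7776+3·27·18=10254; k=4: 2316+0+3·16·18=3180 → min 3180.
Optimal order: ((((A₁·A₂)·A₃)·A₄)·A₅) with cost 3180.

3180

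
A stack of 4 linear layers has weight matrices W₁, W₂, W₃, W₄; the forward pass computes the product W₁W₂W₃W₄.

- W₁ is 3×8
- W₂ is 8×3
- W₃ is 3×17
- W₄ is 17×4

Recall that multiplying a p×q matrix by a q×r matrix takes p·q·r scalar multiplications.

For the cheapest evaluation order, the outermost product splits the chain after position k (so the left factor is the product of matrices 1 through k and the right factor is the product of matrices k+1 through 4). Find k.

Adjacent pairs: W₁W₂ = 3·8·3 = 72; W₂W₃ = 8·3·17 = 408; W₃W₄ = 3·17·4 = 204.
Length 3: W₁..W₃: k=1: 0+408+3·8·17=816; k=2: 72+0+3·3·17=225 → min 225 | W₂..W₄: k=2: 0+204+8·3·4=300; k=3: 408+0+8·17·4=952 → min 300.
Top-level splits: k=1: (W₁..W₁)·(W₂..W₄) → 0+300+3·8·4 = 396; k=2: (W₁..W₂)·(W₃..W₄) → 72+204+3·3·4 = 312; k=3: (W₁..W₃)·(W₄..W₄) → 225+0+3·17·4 = 429.
Best split is after W₂, i.e. k = 2.

2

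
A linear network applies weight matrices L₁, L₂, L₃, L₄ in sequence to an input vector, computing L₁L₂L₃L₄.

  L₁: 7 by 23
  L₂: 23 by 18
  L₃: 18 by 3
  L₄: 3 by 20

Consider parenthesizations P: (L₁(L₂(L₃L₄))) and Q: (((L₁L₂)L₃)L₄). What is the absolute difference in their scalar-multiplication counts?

8884

Order P = (L₁(L₂(L₃L₄))): (L₃L₄): 18×3 by 3×20 → 18×20, cost 18·3·20 = 1080; (L₂(L₃L₄)): 23×18 by 18×20 → 23×20, cost 23·18·20 = 8280; cumulative 9360; (L₁(L₂(L₃L₄))): 7×23 by 23×20 → 7×20, cost 7·23·20 = 3220; cumulative 12580. Total 12580.
Order Q = (((L₁L₂)L₃)L₄): (L₁L₂): 7×23 by 23×18 → 7×18, cost 7·23·18 = 2898; ((L₁L₂)L₃): 7×18 by 18×3 → 7×3, cost 7·18·3 = 378; cumulative 3276; (((L₁L₂)L₃)L₄): 7×3 by 3×20 → 7×20, cost 7·3·20 = 420; cumulative 3696. Total 3696.
Difference: |12580 − 3696| = 8884.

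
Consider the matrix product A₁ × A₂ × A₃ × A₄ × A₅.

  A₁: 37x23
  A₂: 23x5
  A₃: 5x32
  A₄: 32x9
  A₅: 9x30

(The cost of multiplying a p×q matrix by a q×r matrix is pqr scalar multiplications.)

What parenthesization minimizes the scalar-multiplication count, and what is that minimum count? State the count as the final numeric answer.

Adjacent pairs: A₁A₂ = 37·23·5 = 4255; A₂A₃ = 23·5·32 = 3680; A₃A₄ = 5·32·9 = 1440; A₄A₅ = 32·9·30 = 8640.
Length 3: A₁..A₃: k=1: 0+3680+37·23·32=30912; k=2: 4255+0+37·5·32=10175 → min 10175 | A₂..A₄: k=2: 0+1440+23·5·9=2475; k=3: 3680+0+23·32·9=10304 → min 2475 | A₃..A₅: k=3: 0+8640+5·32·30=13440; k=4: 1440+0+5·9·30=2790 → min 2790.
Length 4: A₁..A₄: k=1: 0+2475+37·23·9=10134; k=2: 4255+1440+37·5·9=7360; k=3: 10175+0+37·32·9=20831 → min 7360 | A₂..A₅: k=2: 0+2790+23·5·30=6240; k=3: 3680+8640+23·32·30=34400; k=4: 2475+0+23·9·30=8685 → min 6240.
Length 5: A₁..A₅: k=1: 0+6240+37·23·30=31770; k=2: 4255+2790+37·5·30=12595; k=3: 10175+8640+37·32·30=54335; k=4: 7360+0+37·9·30=17350 → min 12595.
Optimal parenthesization: ((A₁ × A₂) × ((A₃ × A₄) × A₅)) with cost 12595.

12595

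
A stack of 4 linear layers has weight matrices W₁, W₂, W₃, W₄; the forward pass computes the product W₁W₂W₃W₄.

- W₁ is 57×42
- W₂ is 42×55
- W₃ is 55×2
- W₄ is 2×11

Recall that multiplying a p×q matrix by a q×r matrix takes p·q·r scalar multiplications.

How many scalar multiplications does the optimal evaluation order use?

Adjacent pairs: W₁W₂ = 57·42·55 = 131670; W₂W₃ = 42·55·2 = 4620; W₃W₄ = 55·2·11 = 1210.
Length 3: W₁..W₃: k=1: 0+4620+57·42·2=9408; k=2: 131670+0+57·55·2=137940 → min 9408 | W₂..W₄: k=2: 0+1210+42·55·11=26620; k=3: 4620+0+42·2·11=5544 → min 5544.
Length 4: W₁..W₄: k=1: 0+5544+57·42·11=31878; k=2: 131670+1210+57·55·11=167365; k=3: 9408+0+57·2·11=10662 → min 10662.
Optimal order: ((W₁(W₂W₃))W₄) with cost 10662.

10662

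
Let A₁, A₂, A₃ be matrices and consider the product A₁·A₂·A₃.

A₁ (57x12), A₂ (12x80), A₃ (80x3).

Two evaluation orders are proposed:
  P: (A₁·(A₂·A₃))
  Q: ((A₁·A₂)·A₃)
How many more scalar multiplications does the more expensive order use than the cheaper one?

Order P = (A₁·(A₂·A₃)): (A₂·A₃): 12×80 by 80×3 → 12×3, cost 12·80·3 = 2880; (A₁·(A₂·A₃)): 57×12 by 12×3 → 57×3, cost 57·12·3 = 2052; cumulative 4932. Total 4932.
Order Q = ((A₁·A₂)·A₃): (A₁·A₂): 57×12 by 12×80 → 57×80, cost 57·12·80 = 54720; ((A₁·A₂)·A₃): 57×80 by 80×3 → 57×3, cost 57·80·3 = 13680; cumulative 68400. Total 68400.
Difference: |4932 − 68400| = 63468.

63468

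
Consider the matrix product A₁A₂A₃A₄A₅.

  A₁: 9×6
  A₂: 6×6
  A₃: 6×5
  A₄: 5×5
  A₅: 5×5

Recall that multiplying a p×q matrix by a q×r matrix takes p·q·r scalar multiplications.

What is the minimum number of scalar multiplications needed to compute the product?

725

Adjacent pairs: A₁A₂ = 9·6·6 = 324; A₂A₃ = 6·6·5 = 180; A₃A₄ = 6·5·5 = 150; A₄A₅ = 5·5·5 = 125.
Length 3: A₁..A₃: k=1: 0+180+9·6·5=450; k=2: 324+0+9·6·5=594 → min 450 | A₂..A₄: k=2: 0+150+6·6·5=330; k=3: 180+0+6·5·5=330 → min 330 | A₃..A₅: k=3: 0+125+6·5·5=275; k=4: 150+0+6·5·5=300 → min 275.
Length 4: A₁..A₄: k=1: 0+330+9·6·5=600; k=2: 324+150+9·6·5=744; k=3: 450+0+9·5·5=675 → min 600 | A₂..A₅: k=2: 0+275+6·6·5=455; k=3: 180+125+6·5·5=455; k=4: 330+0+6·5·5=480 → min 455.
Length 5: A₁..A₅: k=1: 0+455+9·6·5=725; k=2: 324+275+9·6·5=869; k=3: 450+125+9·5·5=800; k=4: 600+0+9·5·5=825 → min 725.
Optimal order: (A₁(A₂(A₃(A₄A₅)))) with cost 725.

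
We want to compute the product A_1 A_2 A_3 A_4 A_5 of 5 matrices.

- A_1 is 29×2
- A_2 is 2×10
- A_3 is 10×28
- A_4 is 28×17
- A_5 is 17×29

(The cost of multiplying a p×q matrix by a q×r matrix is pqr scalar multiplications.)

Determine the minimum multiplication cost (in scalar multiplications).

4180

Adjacent pairs: A_1A_2 = 29·2·10 = 580; A_2A_3 = 2·10·28 = 560; A_3A_4 = 10·28·17 = 4760; A_4A_5 = 28·17·29 = 13804.
Length 3: A_1..A_3: k=1: 0+560+29·2·28=2184; k=2: 580+0+29·10·28=8700 → min 2184 | A_2..A_4: k=2: 0+4760+2·10·17=5100; k=3: 560+0+2·28·17=1512 → min 1512 | A_3..A_5: k=3: 0+13804+10·28·29=21924; k=4: 4760+0+10·17·29=9690 → min 9690.
Length 4: A_1..A_4: k=1: 0+1512+29·2·17=2498; k=2: 580+4760+29·10·17=10270; k=3: 2184+0+29·28·17=15988 → min 2498 | A_2..A_5: k=2: 0+9690+2·10·29=10270; k=3: 560+13804+2·28·29=15988; k=4: 1512+0+2·17·29=2498 → min 2498.
Length 5: A_1..A_5: k=1: 0+2498+29·2·29=4180; k=2: 580+9690+29·10·29=18680; k=3: 2184+13804+29·28·29=39536; k=4: 2498+0+29·17·29=16795 → min 4180.
Optimal order: (A_1 (((A_2 A_3) A_4) A_5)) with cost 4180.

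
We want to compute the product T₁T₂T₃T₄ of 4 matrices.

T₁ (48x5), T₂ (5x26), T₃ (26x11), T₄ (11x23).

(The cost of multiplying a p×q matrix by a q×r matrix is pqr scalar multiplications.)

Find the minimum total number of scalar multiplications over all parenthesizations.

8215

Adjacent pairs: T₁T₂ = 48·5·26 = 6240; T₂T₃ = 5·26·11 = 1430; T₃T₄ = 26·11·23 = 6578.
Length 3: T₁..T₃: k=1: 0+1430+48·5·11=4070; k=2: 6240+0+48·26·11=19968 → min 4070 | T₂..T₄: k=2: 0+6578+5·26·23=9568; k=3: 1430+0+5·11·23=2695 → min 2695.
Length 4: T₁..T₄: k=1: 0+2695+48·5·23=8215; k=2: 6240+6578+48·26·23=41522; k=3: 4070+0+48·11·23=16214 → min 8215.
Optimal order: (T₁((T₂T₃)T₄)) with cost 8215.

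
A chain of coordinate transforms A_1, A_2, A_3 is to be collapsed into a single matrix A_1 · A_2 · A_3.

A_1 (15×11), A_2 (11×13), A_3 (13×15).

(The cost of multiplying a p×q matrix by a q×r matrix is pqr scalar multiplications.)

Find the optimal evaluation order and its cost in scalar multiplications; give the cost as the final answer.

(A_1 · (A_2 · A_3)): cost 4620.
((A_1 · A_2) · A_3): cost 5070.
Optimal: (A_1 · (A_2 · A_3)) with cost 4620.

4620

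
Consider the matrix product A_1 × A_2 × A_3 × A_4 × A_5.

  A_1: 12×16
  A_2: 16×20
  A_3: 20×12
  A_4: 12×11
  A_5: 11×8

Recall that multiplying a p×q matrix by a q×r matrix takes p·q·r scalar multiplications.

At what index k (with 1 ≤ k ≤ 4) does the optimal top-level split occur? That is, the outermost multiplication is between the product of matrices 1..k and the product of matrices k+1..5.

Adjacent pairs: A_1A_2 = 12·16·20 = 3840; A_2A_3 = 16·20·12 = 3840; A_3A_4 = 20·12·11 = 2640; A_4A_5 = 12·11·8 = 1056.
Length 3: A_1..A_3: k=1: 0+3840+12·16·12=6144; k=2: 3840+0+12·20·12=6720 → min 6144 | A_2..A_4: k=2: 0+2640+16·20·11=6160; k=3: 3840+0+16·12·11=5952 → min 5952 | A_3..A_5: k=3: 0+1056+20·12·8=2976; k=4: 2640+0+20·11·8=4400 → min 2976.
Length 4: A_1..A_4: k=1: 0+5952+12·16·11=8064; k=2: 3840+2640+12·20·11=9120; k=3: 6144+0+12·12·11=7728 → min 7728 | A_2..A_5: k=2: 0+2976+16·20·8=5536; k=3: 3840+1056+16·12·8=6432; k=4: 5952+0+16·11·8=7360 → min 5536.
Top-level splits: k=1: (A_1..A_1)·(A_2..A_5) → 0+5536+12·16·8 = 7072; k=2: (A_1..A_2)·(A_3..A_5) → 3840+2976+12·20·8 = 8736; k=3: (A_1..A_3)·(A_4..A_5) → 6144+1056+12·12·8 = 8352; k=4: (A_1..A_4)·(A_5..A_5) → 7728+0+12·11·8 = 8784.
Best split is after A_1, i.e. k = 1.

1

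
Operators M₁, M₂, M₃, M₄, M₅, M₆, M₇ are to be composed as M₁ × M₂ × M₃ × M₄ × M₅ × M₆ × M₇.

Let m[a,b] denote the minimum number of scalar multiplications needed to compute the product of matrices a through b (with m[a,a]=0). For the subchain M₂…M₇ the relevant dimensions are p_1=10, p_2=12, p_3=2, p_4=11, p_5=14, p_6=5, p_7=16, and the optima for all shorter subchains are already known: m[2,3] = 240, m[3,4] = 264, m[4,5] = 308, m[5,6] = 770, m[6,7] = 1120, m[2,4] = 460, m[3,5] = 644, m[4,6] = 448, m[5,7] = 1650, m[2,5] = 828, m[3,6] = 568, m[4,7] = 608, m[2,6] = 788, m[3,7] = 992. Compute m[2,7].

1168

m[2,7] = min over k∈[2,6] of m[2,k]+m[k+1,7]+p_{1}·p_k·p_{7}.
k=2: 0 + 992 + 10·12·16 = 2912; k=3: 240 + 608 + 10·2·16 = 1168; k=4: 460 + 1650 + 10·11·16 = 3870; k=5: 828 + 1120 + 10·14·16 = 4188; k=6: 788 + 0 + 10·5·16 = 1588.
Minimum: 1168 at k=3.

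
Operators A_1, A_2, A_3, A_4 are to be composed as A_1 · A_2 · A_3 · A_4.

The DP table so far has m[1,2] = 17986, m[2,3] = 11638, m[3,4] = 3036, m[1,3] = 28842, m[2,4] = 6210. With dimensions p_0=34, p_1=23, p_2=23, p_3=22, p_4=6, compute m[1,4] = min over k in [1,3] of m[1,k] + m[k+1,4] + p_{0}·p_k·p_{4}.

10902

m[1,4] = min over k∈[1,3] of m[1,k]+m[k+1,4]+p_{0}·p_k·p_{4}.
k=1: 0 + 6210 + 34·23·6 = 10902; k=2: 17986 + 3036 + 34·23·6 = 25714; k=3: 28842 + 0 + 34·22·6 = 33330.
Minimum: 10902 at k=1.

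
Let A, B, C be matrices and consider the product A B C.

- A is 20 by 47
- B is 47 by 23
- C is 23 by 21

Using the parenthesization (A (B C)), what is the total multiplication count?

(B C): 47×23 by 23×21 → 47×21, cost 47·23·21 = 22701
(A (B C)): 20×47 by 47×21 → 20×21, cost 20·47·21 = 19740; cumulative 42441
Total: 42441 scalar multiplications.

42441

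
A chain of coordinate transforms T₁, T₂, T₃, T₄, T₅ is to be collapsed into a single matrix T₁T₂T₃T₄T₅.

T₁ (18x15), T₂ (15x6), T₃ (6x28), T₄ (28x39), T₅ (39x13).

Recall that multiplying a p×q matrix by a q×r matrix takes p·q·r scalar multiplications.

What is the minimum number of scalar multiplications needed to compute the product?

Adjacent pairs: T₁T₂ = 18·15·6 = 1620; T₂T₃ = 15·6·28 = 2520; T₃T₄ = 6·28·39 = 6552; T₄T₅ = 28·39·13 = 14196.
Length 3: T₁..T₃: k=1: 0+2520+18·15·28=10080; k=2: 1620+0+18·6·28=4644 → min 4644 | T₂..T₄: k=2: 0+6552+15·6·39=10062; k=3: 2520+0+15·28·39=18900 → min 10062 | T₃..T₅: k=3: 0+14196+6·28·13=16380; k=4: 6552+0+6·39·13=9594 → min 9594.
Length 4: T₁..T₄: k=1: 0+10062+18·15·39=20592; k=2: 1620+6552+18·6·39=12384; k=3: 4644+0+18·28·39=24300 → min 12384 | T₂..T₅: k=2: 0+9594+15·6·13=10764; k=3: 2520+14196+15·28·13=22176; k=4: 10062+0+15·39·13=17667 → min 10764.
Length 5: T₁..T₅: k=1: 0+10764+18·15·13=14274; k=2: 1620+9594+18·6·13=12618; k=3: 4644+14196+18·28·13=25392; k=4: 12384+0+18·39·13=21510 → min 12618.
Optimal order: ((T₁T₂)((T₃T₄)T₅)) with cost 12618.

12618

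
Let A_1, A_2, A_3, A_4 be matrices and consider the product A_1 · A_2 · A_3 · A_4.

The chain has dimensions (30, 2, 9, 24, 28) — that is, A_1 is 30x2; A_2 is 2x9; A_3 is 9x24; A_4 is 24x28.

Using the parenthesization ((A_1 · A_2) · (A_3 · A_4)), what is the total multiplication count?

14148

(A_1 · A_2): 30×2 by 2×9 → 30×9, cost 30·2·9 = 540
(A_3 · A_4): 9×24 by 24×28 → 9×28, cost 9·24·28 = 6048
((A_1 · A_2) · (A_3 · A_4)): 30×9 by 9×28 → 30×28, cost 30·9·28 = 7560; cumulative 14148
Total: 14148 scalar multiplications.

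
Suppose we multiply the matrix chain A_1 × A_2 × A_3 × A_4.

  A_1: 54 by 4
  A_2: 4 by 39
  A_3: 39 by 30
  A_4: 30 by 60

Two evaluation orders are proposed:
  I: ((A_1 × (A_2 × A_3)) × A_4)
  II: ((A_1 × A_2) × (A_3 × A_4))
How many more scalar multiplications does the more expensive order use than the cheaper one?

96624

Order I = ((A_1 × (A_2 × A_3)) × A_4): (A_2 × A_3): 4×39 by 39×30 → 4×30, cost 4·39·30 = 4680; (A_1 × (A_2 × A_3)): 54×4 by 4×30 → 54×30, cost 54·4·30 = 6480; cumulative 11160; ((A_1 × (A_2 × A_3)) × A_4): 54×30 by 30×60 → 54×60, cost 54·30·60 = 97200; cumulative 108360. Total 108360.
Order II = ((A_1 × A_2) × (A_3 × A_4)): (A_1 × A_2): 54×4 by 4×39 → 54×39, cost 54·4·39 = 8424; (A_3 × A_4): 39×30 by 30×60 → 39×60, cost 39·30·60 = 70200; ((A_1 × A_2) × (A_3 × A_4)): 54×39 by 39×60 → 54×60, cost 54·39·60 = 126360; cumulative 204984. Total 204984.
Difference: |108360 − 204984| = 96624.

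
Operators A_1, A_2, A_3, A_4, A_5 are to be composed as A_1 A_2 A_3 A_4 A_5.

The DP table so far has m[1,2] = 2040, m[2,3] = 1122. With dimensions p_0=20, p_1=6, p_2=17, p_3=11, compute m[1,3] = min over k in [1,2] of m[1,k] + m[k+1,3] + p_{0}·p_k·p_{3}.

m[1,3] = min over k∈[1,2] of m[1,k]+m[k+1,3]+p_{0}·p_k·p_{3}.
k=1: 0 + 1122 + 20·6·11 = 2442; k=2: 2040 + 0 + 20·17·11 = 5780.
Minimum: 2442 at k=1.

2442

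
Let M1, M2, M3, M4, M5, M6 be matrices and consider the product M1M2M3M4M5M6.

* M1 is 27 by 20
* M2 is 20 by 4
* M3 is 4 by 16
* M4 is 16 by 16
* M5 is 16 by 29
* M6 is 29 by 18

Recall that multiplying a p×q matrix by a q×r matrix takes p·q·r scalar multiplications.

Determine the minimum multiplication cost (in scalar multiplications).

9072

Adjacent pairs: M1M2 = 27·20·4 = 2160; M2M3 = 20·4·16 = 1280; M3M4 = 4·16·16 = 1024; M4M5 = 16·16·29 = 7424; M5M6 = 16·29·18 = 8352.
Length 3: M1..M3: k=1: 0+1280+27·20·16=9920; k=2: 2160+0+27·4·16=3888 → min 3888 | M2..M4: k=2: 0+1024+20·4·16=2304; k=3: 1280+0+20·16·16=6400 → min 2304 | M3..M5: k=3: 0+7424+4·16·29=9280; k=4: 1024+0+4·16·29=2880 → min 2880 | M4..M6: k=4: 0+8352+16·16·18=12960; k=5: 7424+0+16·29·18=15776 → min 12960.
Length 4: M1..M4: k=1: 0+2304+27·20·16=10944; k=2: 2160+1024+27·4·16=4912; k=3: 3888+0+27·16·16=10800 → min 4912 | M2..M5: k=2: 0+2880+20·4·29=5200; k=3: 1280+7424+20·16·29=17984; k=4: 2304+0+20·16·29=11584 → min 5200 | M3..M6: k=3: 0+12960+4·16·18=14112; k=4: 1024+8352+4·16·18=10528; k=5: 2880+0+4·29·18=4968 → min 4968.
Length 5: M1..M5: k=1: 0+5200+27·20·29=20860; k=2: 2160+2880+27·4·29=8172; k=3: 3888+7424+27·16·29=23840; k=4: 4912+0+27·16·29=17440 → min 8172 | M2..M6: k=2: 0+4968+20·4·18=6408; k=3: 1280+12960+20·16·18=20000; k=4: 2304+8352+20·16·18=16416; k=5: 5200+0+20·29·18=15640 → min 6408.
Length 6: M1..M6: k=1: 0+6408+27·20·18=16128; k=2: 2160+4968+27·4·18=9072; k=3: 3888+12960+27·16·18=24624; k=4: 4912+8352+27·16·18=21040; k=5: 8172+0+27·29·18=22266 → min 9072.
Optimal order: ((M1M2)(((M3M4)M5)M6)) with cost 9072.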